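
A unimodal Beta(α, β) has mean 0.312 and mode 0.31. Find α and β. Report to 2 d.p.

α = 59.28, β = 130.72

With s = α+β: μ = α/s and mode = (α−1)/(s−2). Eliminating α = μs,
μs − 1 = m(s−2) ⇒ s(μ−m) = 1−2m ⇒ s = 0.38/0.002 = 190.0000.
So α = μs = 59.28, β = (1−μ)s = 130.72.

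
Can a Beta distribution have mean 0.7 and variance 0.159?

Yes

For any Beta, Var(X) < E[X]·(1−E[X]).
Here μ(1−μ) = 0.7×0.3 = 0.21, and 0.159 < 0.21.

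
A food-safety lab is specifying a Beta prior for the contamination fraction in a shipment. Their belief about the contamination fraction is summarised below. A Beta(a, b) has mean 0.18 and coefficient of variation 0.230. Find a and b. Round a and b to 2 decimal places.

a = 15.32, b = 69.80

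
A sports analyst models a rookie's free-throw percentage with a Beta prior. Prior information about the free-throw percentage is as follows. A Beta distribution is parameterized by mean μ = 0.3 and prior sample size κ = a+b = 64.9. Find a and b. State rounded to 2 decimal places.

Split κ in proportion μ : (1−μ): a = 0.3·64.9 = 19.47, b = 64.9 − 19.47 = 45.43.

a = 19.47, b = 45.43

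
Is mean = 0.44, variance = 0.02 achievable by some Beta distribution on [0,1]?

Yes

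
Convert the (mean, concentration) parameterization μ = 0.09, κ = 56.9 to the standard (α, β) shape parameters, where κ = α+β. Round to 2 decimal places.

α = 5.12, β = 51.78

Split κ in proportion μ : (1−μ): α = 0.09·56.9 = 5.12, β = 56.9 − 5.12 = 51.78.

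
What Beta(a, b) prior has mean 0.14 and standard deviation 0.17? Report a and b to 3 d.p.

First σ² = 0.0289. Setting a = μn, b = (1−μ)n with n = a+b,
μ(1−μ)/(n+1) = 0.0289 ⇒ n+1 = 0.1204/0.0289 = 4.1661 ⇒ n = 3.1661.
Hence a = 0.14×3.1661 = 0.443, b = 0.86×3.1661 = 2.723.

a = 0.443, b = 2.723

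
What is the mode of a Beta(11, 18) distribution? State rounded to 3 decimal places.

With α,β > 1, mode = (α−1)/(α+β−2) = 10/27 = 0.370.

0.370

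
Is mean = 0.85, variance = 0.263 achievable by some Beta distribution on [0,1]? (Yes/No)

No

For any Beta, Var(X) < E[X]·(1−E[X]).
Here μ(1−μ) = 0.85×0.15 = 0.1275, and 0.263 ≥ 0.1275.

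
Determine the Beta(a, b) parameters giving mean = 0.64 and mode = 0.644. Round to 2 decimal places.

a = 46.08, b = 25.92

With s = a+b: μ = a/s and mode = (a−1)/(s−2). Eliminating a = μs,
μs − 1 = m(s−2) ⇒ s(μ−m) = 1−2m ⇒ s = -0.288/-0.004 = 72.0000.
So a = μs = 46.08, b = (1−μ)s = 25.92.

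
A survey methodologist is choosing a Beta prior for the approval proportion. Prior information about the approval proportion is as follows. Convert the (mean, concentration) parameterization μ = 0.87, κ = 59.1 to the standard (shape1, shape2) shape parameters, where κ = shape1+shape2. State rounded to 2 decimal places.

shape1 = 51.42, shape2 = 7.68

shape1 = μκ = 0.87×59.1 = 51.42 and shape2 = (1−μ)κ = 0.13×59.1 = 7.68.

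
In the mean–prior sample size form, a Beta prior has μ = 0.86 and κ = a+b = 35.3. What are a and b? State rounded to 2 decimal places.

Split κ in proportion μ : (1−μ): a = 0.86·35.3 = 30.36, b = 35.3 − 30.36 = 4.94.

a = 30.36, b = 4.94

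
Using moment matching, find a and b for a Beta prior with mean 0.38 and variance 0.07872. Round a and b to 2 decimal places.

Let s = a+b. The Beta variance is μ(1−μ)/(s+1).
So s+1 = μ(1−μ)/σ² = (0.38×0.62)/0.07872 = 0.2356/0.07872 = 2.9929, giving s = 1.9929.
Then a = μs = 0.38×1.9929 = 0.76 and b = (1−μ)s = 0.62×1.9929 = 1.24.

a = 0.76, b = 1.24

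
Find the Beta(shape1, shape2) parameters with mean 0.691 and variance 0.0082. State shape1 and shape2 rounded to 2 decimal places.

shape1 = 17.30, shape2 = 7.74

Write ν = shape1+shape2; then shape1 = μν and Var = μ(1−μ)/(ν+1).
ν = μ(1−μ)/Var − 1 = 0.213519/0.0082 − 1 = 25.0389.
shape1 = 0.691·25.0389 = 17.30, shape2 = 0.309·25.0389 = 7.74.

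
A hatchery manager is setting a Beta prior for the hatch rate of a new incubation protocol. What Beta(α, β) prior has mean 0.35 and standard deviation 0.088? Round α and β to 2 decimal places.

σ² = 0.088² = 0.007744.
With s = α+β, Var = μ(1−μ)/(s+1), so s+1 = (0.35×0.65)/0.007744 = 29.3776 and s = 28.3776.
α = μs = 9.93, β = (1−μ)s = 18.45.

α = 9.93, β = 18.45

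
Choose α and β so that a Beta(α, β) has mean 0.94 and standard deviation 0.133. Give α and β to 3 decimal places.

α = 2.057, β = 0.131

Variance = 0.133² = 0.017689. The moment-matching identity α+β = μ(1−μ)/Var − 1 gives
α+β = 0.0564/0.017689 − 1 = 2.1884, so α = μ·2.1884 = 2.057 and β = (1−μ)·2.1884 = 0.131.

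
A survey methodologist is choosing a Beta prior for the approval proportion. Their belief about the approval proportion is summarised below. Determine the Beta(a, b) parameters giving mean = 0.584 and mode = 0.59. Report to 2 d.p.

a = 17.52, b = 12.48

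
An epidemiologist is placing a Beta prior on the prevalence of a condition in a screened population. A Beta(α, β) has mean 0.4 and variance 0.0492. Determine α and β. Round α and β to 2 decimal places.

Let s = α+β. The Beta variance is μ(1−μ)/(s+1).
So s+1 = μ(1−μ)/σ² = (0.4×0.6)/0.0492 = 0.24/0.0492 = 4.8780, giving s = 3.8780.
Then α = μs = 0.4×3.8780 = 1.55 and β = (1−μ)s = 0.6×3.8780 = 2.33.

α = 1.55, β = 2.33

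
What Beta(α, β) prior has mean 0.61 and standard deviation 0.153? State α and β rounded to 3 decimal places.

σ² = 0.153² = 0.023409.
With s = α+β, Var = μ(1−μ)/(s+1), so s+1 = (0.61×0.39)/0.023409 = 10.1628 and s = 9.1628.
α = μs = 5.589, β = (1−μ)s = 3.573.

α = 5.589, β = 3.573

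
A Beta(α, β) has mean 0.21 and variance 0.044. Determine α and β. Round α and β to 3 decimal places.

α = 0.582, β = 2.189

By moment matching, α+β = μ(1−μ)/σ² − 1 = (0.21·0.79)/0.044 − 1 = 3.7705 − 1 = 2.7705.
Since α/(α+β) = μ, α = 0.21·2.7705 = 0.582 and β = 0.79·2.7705 = 2.189.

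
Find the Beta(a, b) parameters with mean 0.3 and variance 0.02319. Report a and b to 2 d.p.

a = 2.42, b = 5.64

By moment matching, a+b = μ(1−μ)/σ² − 1 = (0.3·0.7)/0.02319 − 1 = 9.0556 − 1 = 8.0556.
Since a/(a+b) = μ, a = 0.3·8.0556 = 2.42 and b = 0.7·8.0556 = 5.64.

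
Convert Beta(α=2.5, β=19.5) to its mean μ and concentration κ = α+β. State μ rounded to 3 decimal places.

μ = 0.114, κ = 22.0

κ = α+β = 2.5+19.5 = 22.0; μ = α/κ = 2.5/22.0 = 0.114.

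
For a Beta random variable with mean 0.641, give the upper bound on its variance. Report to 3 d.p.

For fixed mean μ the Beta variance is μ(1−μ)/(α+β+1), increasing as α+β decreases.
Its least upper bound (not attained) is μ(1−μ) = 0.641·0.359 = 0.230.

0.230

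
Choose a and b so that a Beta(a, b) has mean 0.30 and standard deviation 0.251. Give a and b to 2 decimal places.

a = 0.70, b = 1.63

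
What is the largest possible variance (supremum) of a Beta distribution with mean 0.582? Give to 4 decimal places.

0.2433

Var = μ(1−μ)/(α+β+1), which approaches μ(1−μ) as α+β → 0.
So the supremum is μ(1−μ) = 0.582×0.418 = 0.2433.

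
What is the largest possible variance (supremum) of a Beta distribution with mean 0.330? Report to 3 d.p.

For fixed mean μ the Beta variance is μ(1−μ)/(α+β+1), increasing as α+β decreases.
Its least upper bound (not attained) is μ(1−μ) = 0.330·0.670 = 0.221.

0.221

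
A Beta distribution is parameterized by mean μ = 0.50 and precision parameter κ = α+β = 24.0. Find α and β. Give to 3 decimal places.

α = μκ = 0.50×24.0 = 12.000 and β = (1−μ)κ = 0.50×24.0 = 12.000.

α = 12.000, β = 12.000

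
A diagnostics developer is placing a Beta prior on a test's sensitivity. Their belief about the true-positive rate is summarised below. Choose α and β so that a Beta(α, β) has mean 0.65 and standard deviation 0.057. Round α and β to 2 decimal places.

α = 44.86, β = 24.16

σ² = 0.057² = 0.003249.
With s = α+β, Var = μ(1−μ)/(s+1), so s+1 = (0.65×0.35)/0.003249 = 70.0215 and s = 69.0215.
α = μs = 44.86, β = (1−μ)s = 24.16.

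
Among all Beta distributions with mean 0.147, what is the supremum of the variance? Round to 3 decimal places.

0.125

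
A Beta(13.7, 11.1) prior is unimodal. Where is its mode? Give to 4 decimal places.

With α,β > 1, mode = (α−1)/(α+β−2) = 12.7/22.8 = 0.5570.

0.5570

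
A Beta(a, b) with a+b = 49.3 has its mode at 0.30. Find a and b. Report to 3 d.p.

Since the density peak of Beta(a,b) is at (a−1)/(a+b−2),
a = 1 + 0.30(49.3−2) = 15.190 and b = 49.3 − 15.190 = 34.110.

a = 15.190, b = 34.110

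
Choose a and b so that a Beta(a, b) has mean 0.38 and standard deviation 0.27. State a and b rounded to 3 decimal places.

First σ² = 0.0729. Setting a = μn, b = (1−μ)n with n = a+b,
μ(1−μ)/(n+1) = 0.0729 ⇒ n+1 = 0.2356/0.0729 = 3.2318 ⇒ n = 2.2318.
Hence a = 0.38×2.2318 = 0.848, b = 0.62×2.2318 = 1.384.

a = 0.848, b = 1.384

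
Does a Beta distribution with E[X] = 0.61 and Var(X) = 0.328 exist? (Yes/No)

The Beta variance bound is σ² < μ(1−μ).
Here μ(1−μ) = 0.61×0.39 = 0.2379, and 0.328 ≥ 0.2379.

No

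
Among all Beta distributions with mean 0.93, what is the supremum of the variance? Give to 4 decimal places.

0.0651

Var = μ(1−μ)/(α+β+1), which approaches μ(1−μ) as α+β → 0.
So the supremum is μ(1−μ) = 0.93×0.07 = 0.0651.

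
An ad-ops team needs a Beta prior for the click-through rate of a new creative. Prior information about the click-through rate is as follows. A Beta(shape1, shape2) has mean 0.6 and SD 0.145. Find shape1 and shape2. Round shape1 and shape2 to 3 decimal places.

shape1 = 6.249, shape2 = 4.166

Variance = 0.145² = 0.021025. The moment-matching identity shape1+shape2 = μ(1−μ)/Var − 1 gives
shape1+shape2 = 0.24/0.021025 − 1 = 10.4150, so shape1 = μ·10.4150 = 6.249 and shape2 = (1−μ)·10.4150 = 4.166.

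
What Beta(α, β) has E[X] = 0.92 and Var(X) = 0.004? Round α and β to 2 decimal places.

α = 16.01, β = 1.39

Write ν = α+β; then α = μν and Var = μ(1−μ)/(ν+1).
ν = μ(1−μ)/Var − 1 = 0.0736/0.004 − 1 = 17.4000.
α = 0.92·17.4000 = 16.01, β = 0.08·17.4000 = 1.39.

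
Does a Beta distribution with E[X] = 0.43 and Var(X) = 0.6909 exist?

For any Beta, Var(X) < E[X]·(1−E[X]).
Here μ(1−μ) = 0.43×0.57 = 0.2451, and 0.6909 ≥ 0.2451.

No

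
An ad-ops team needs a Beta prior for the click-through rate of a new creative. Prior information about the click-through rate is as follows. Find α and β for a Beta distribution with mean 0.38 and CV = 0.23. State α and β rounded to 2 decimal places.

Var = (CV·μ)² = (0.23×0.38)² = 0.007639.
α+β = μ(1−μ)/Var − 1 = 0.2356/0.007639 − 1 = 29.8427.
Thus α = 0.38·29.8427 = 11.34 and β = 0.62·29.8427 = 18.50.

α = 11.34, β = 18.50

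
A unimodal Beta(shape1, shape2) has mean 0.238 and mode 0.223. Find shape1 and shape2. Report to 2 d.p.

shape1 = 8.79, shape2 = 28.14

With s = shape1+shape2: μ = shape1/s and mode = (shape1−1)/(s−2). Eliminating shape1 = μs,
μs − 1 = m(s−2) ⇒ s(μ−m) = 1−2m ⇒ s = 0.554/0.015 = 36.9333.
So shape1 = μs = 8.79, shape2 = (1−μ)s = 28.14.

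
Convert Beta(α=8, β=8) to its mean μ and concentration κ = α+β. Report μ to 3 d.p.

μ = 0.500, κ = 16

κ = α+β = 8+8 = 16; μ = α/κ = 8/16 = 0.500.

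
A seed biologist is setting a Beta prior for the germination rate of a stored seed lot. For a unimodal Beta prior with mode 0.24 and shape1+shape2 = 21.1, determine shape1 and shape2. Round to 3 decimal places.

Mode = (shape1−1)/(κ−2) with κ = shape1+shape2, so shape1−1 = 0.24·19.1 = 4.584.
shape1 = 5.584; shape2 = κ − shape1 = 15.516.

shape1 = 5.584, shape2 = 15.516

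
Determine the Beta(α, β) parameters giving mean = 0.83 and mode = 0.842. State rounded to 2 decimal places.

α = 47.31, β = 9.69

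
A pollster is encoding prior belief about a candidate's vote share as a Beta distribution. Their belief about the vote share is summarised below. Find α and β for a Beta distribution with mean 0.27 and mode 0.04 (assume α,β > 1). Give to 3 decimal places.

α = 1.080, β = 2.920

With s = α+β: μ = α/s and mode = (α−1)/(s−2). Eliminating α = μs,
μs − 1 = m(s−2) ⇒ s(μ−m) = 1−2m ⇒ s = 0.92/0.23 = 4.0000.
So α = μs = 1.080, β = (1−μ)s = 2.920.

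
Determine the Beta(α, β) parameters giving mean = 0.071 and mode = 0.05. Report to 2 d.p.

α = 3.04, β = 39.81

With s = α+β: μ = α/s and mode = (α−1)/(s−2). Eliminating α = μs,
μs − 1 = m(s−2) ⇒ s(μ−m) = 1−2m ⇒ s = 0.90/0.021 = 42.8571.
So α = μs = 3.04, β = (1−μ)s = 39.81.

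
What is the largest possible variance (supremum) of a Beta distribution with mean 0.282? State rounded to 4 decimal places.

0.2025

For fixed mean μ the Beta variance is μ(1−μ)/(α+β+1), increasing as α+β decreases.
Its least upper bound (not attained) is μ(1−μ) = 0.282·0.718 = 0.2025.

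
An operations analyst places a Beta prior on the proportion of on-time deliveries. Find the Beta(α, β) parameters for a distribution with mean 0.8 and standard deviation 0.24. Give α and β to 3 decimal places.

α = 1.422, β = 0.356

First σ² = 0.0576. Setting α = μn, β = (1−μ)n with n = α+β,
μ(1−μ)/(n+1) = 0.0576 ⇒ n+1 = 0.16/0.0576 = 2.7778 ⇒ n = 1.7778.
Hence α = 0.8×1.7778 = 1.422, β = 0.2×1.7778 = 0.356.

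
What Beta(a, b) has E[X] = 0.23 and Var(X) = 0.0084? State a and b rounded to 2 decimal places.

a = 4.62, b = 15.46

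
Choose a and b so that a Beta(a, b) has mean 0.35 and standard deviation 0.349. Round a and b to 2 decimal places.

a = 0.30, b = 0.56

Variance = 0.349² = 0.121801. The moment-matching identity a+b = μ(1−μ)/Var − 1 gives
a+b = 0.2275/0.121801 − 1 = 0.8678, so a = μ·0.8678 = 0.30 and b = (1−μ)·0.8678 = 0.56.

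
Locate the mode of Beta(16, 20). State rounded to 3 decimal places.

0.441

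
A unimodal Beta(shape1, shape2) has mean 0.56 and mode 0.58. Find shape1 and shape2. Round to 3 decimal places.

shape1 = 4.480, shape2 = 3.520

Let s = shape1+shape2. Mean gives shape1 = μs = 0.56s; mode gives (shape1−1)/(s−2) = 0.58.
Substituting: 0.56s − 1 = 0.58(s−2) = 0.58s − 1.16, so -0.02s = -0.16 and s = 8.0000.
Then shape1 = 0.56×8.0000 = 4.480 and shape2 = s−shape1 = 3.520.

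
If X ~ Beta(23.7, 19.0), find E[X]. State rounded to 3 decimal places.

0.555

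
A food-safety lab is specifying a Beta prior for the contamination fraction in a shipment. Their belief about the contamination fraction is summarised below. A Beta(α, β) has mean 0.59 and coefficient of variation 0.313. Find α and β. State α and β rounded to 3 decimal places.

α = 3.595, β = 2.498

Var = (CV·μ)² = (0.313×0.59)² = 0.034103.
α+β = μ(1−μ)/Var − 1 = 0.2419/0.034103 − 1 = 6.0932.
Thus α = 0.59·6.0932 = 3.595 and β = 0.41·6.0932 = 2.498.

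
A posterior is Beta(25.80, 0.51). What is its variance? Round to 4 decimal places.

0.0007

Var = αβ/[(α+β)²(α+β+1)] = (25.80×0.51)/(26.31²×27.31) = 13.1580/18904.421691 = 0.0007.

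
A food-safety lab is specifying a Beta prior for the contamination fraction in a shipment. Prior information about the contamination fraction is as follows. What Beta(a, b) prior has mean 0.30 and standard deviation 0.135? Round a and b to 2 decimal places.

Variance = 0.135² = 0.018225. The moment-matching identity a+b = μ(1−μ)/Var − 1 gives
a+b = 0.2100/0.018225 − 1 = 10.5226, so a = μ·10.5226 = 3.16 and b = (1−μ)·10.5226 = 7.37.

a = 3.16, b = 7.37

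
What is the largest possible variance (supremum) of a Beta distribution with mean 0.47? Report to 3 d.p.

0.249

For fixed mean μ the Beta variance is μ(1−μ)/(α+β+1), increasing as α+β decreases.
Its least upper bound (not attained) is μ(1−μ) = 0.47·0.53 = 0.249.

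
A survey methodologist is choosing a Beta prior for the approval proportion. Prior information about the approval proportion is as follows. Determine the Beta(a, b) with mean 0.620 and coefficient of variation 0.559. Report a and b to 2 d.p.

a = 0.60, b = 0.37

σ = CV·μ = 0.559×0.620 = 0.34658, so σ² = 0.120118.
s+1 = μ(1−μ)/σ² = 0.235600/0.120118 = 1.9614, so s = a+b = 0.9614.
a = μs = 0.60, b = (1−μ)s = 0.37.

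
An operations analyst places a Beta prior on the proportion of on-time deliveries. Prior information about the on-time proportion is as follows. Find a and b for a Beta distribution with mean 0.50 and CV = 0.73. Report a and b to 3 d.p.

a = 0.438, b = 0.438

Var = (CV·μ)² = (0.73×0.50)² = 0.133225.
a+b = μ(1−μ)/Var − 1 = 0.2500/0.133225 − 1 = 0.8765.
Thus a = 0.50·0.8765 = 0.438 and b = 0.50·0.8765 = 0.438.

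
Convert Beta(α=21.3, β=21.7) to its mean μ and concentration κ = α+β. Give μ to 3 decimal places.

μ = 0.495, κ = 43.0

κ = α+β = 21.3+21.7 = 43.0; μ = α/κ = 21.3/43.0 = 0.495.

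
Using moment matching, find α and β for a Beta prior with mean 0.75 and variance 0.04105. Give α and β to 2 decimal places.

α = 2.68, β = 0.89

Write ν = α+β; then α = μν and Var = μ(1−μ)/(ν+1).
ν = μ(1−μ)/Var − 1 = 0.1875/0.04105 − 1 = 3.5676.
α = 0.75·3.5676 = 2.68, β = 0.25·3.5676 = 0.89.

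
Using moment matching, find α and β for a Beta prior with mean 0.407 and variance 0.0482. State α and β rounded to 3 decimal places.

By moment matching, α+β = μ(1−μ)/σ² − 1 = (0.407·0.593)/0.0482 − 1 = 5.0073 − 1 = 4.0073.
Since α/(α+β) = μ, α = 0.407·4.0073 = 1.631 and β = 0.593·4.0073 = 2.376.

α = 1.631, β = 2.376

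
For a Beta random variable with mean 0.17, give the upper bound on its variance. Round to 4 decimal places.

For fixed mean μ the Beta variance is μ(1−μ)/(α+β+1), increasing as α+β decreases.
Its least upper bound (not attained) is μ(1−μ) = 0.17·0.83 = 0.1411.

0.1411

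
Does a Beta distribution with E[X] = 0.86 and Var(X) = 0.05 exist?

A Beta with mean μ has variance μ(1−μ)/(α+β+1) < μ(1−μ).
Here μ(1−μ) = 0.86×0.14 = 0.1204, and 0.05 < 0.1204.

Yes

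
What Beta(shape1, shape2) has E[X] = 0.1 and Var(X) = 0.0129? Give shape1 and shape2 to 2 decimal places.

shape1 = 0.60, shape2 = 5.38

By moment matching, shape1+shape2 = μ(1−μ)/σ² − 1 = (0.1·0.9)/0.0129 − 1 = 6.9767 − 1 = 5.9767.
Since shape1/(shape1+shape2) = μ, shape1 = 0.1·5.9767 = 0.60 and shape2 = 0.9·5.9767 = 5.38.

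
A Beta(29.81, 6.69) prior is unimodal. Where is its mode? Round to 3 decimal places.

0.835

With α,β > 1, mode = (α−1)/(α+β−2) = 28.81/34.50 = 0.835.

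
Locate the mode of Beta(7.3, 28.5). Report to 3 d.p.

0.186

The density x^(α−1)(1−x)^(β−1) is maximised at (α−1)/(α+β−2) = 6.3/33.8 = 0.186.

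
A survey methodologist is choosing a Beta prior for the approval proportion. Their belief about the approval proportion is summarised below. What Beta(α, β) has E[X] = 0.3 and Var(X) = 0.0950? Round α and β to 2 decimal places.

By moment matching, α+β = μ(1−μ)/σ² − 1 = (0.3·0.7)/0.0950 − 1 = 2.2105 − 1 = 1.2105.
Since α/(α+β) = μ, α = 0.3·1.2105 = 0.36 and β = 0.7·1.2105 = 0.85.

α = 0.36, β = 0.85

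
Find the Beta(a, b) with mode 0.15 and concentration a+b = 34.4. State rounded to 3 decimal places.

For a,b>1 the mode is (a−1)/(a+b−2), so a = mode·(κ−2)+1 = 0.15×32.4+1 = 5.860.
And b = (1−mode)·(κ−2)+1 = 0.85×32.4+1 = 28.540.

a = 5.860, b = 28.540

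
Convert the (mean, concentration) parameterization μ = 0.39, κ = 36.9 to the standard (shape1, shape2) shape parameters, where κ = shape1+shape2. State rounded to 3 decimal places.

shape1 = 14.391, shape2 = 22.509

Split κ in proportion μ : (1−μ): shape1 = 0.39·36.9 = 14.391, shape2 = 36.9 − 14.391 = 22.509.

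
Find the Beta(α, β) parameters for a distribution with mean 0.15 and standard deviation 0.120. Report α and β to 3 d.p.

α = 1.178, β = 6.676

σ² = 0.120² = 0.014400.
With s = α+β, Var = μ(1−μ)/(s+1), so s+1 = (0.15×0.85)/0.014400 = 8.8542 and s = 7.8542.
α = μs = 1.178, β = (1−μ)s = 6.676.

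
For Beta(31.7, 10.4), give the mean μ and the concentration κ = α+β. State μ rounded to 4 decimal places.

μ = 0.7530, κ = 42.1

κ = α+β = 31.7+10.4 = 42.1; μ = α/κ = 31.7/42.1 = 0.7530.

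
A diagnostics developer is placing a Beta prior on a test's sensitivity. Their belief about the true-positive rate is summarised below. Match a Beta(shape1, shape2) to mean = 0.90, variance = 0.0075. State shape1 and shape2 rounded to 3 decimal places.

shape1 = 9.900, shape2 = 1.100

Let s = shape1+shape2. The Beta variance is μ(1−μ)/(s+1).
So s+1 = μ(1−μ)/σ² = (0.90×0.10)/0.0075 = 0.0900/0.0075 = 12.0000, giving s = 11.0000.
Then shape1 = μs = 0.90×11.0000 = 9.900 and shape2 = (1−μ)s = 0.10×11.0000 = 1.100.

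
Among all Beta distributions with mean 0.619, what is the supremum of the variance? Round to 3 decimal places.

For fixed mean μ the Beta variance is μ(1−μ)/(α+β+1), increasing as α+β decreases.
Its least upper bound (not attained) is μ(1−μ) = 0.619·0.381 = 0.236.

0.236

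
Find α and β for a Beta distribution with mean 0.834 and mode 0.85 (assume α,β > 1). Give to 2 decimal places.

Let s = α+β. Mean gives α = μs = 0.834s; mode gives (α−1)/(s−2) = 0.85.
Substituting: 0.834s − 1 = 0.85(s−2) = 0.85s − 1.70, so -0.016s = -0.70 and s = 43.7500.
Then α = 0.834×43.7500 = 36.49 and β = s−α = 7.26.

α = 36.49, β = 7.26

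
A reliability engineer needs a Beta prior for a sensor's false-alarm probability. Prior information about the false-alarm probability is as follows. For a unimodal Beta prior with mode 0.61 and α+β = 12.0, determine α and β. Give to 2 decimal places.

Since the density peak of Beta(α,β) is at (α−1)/(α+β−2),
α = 1 + 0.61(12.0−2) = 7.10 and β = 12.0 − 7.10 = 4.90.

α = 7.10, β = 4.90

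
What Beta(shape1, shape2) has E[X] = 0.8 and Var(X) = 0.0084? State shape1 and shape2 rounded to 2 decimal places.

shape1 = 14.44, shape2 = 3.61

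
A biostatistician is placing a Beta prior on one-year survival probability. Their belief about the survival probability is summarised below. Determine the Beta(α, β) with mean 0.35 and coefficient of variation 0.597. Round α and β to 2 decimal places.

α = 1.47, β = 2.74

Var = (CV·μ)² = (0.597×0.35)² = 0.043660.
α+β = μ(1−μ)/Var − 1 = 0.2275/0.043660 − 1 = 4.2107.
Thus α = 0.35·4.2107 = 1.47 and β = 0.65·4.2107 = 2.74.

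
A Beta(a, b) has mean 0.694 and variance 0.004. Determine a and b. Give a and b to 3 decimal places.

a = 36.151, b = 15.940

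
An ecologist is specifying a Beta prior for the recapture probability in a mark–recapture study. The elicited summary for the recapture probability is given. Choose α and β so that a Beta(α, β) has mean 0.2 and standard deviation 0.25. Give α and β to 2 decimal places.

α = 0.31, β = 1.25

First σ² = 0.0625. Setting α = μn, β = (1−μ)n with n = α+β,
μ(1−μ)/(n+1) = 0.0625 ⇒ n+1 = 0.16/0.0625 = 2.5600 ⇒ n = 1.5600.
Hence α = 0.2×1.5600 = 0.31, β = 0.8×1.5600 = 1.25.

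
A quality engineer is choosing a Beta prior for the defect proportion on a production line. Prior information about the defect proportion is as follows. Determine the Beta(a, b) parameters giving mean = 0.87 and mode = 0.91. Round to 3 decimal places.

Let s = a+b. Mean gives a = μs = 0.87s; mode gives (a−1)/(s−2) = 0.91.
Substituting: 0.87s − 1 = 0.91(s−2) = 0.91s − 1.82, so -0.04s = -0.82 and s = 20.5000.
Then a = 0.87×20.5000 = 17.835 and b = s−a = 2.665.

a = 17.835, b = 2.665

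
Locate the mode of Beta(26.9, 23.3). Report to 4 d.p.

0.5373

With α,β > 1, mode = (α−1)/(α+β−2) = 25.9/48.2 = 0.5373.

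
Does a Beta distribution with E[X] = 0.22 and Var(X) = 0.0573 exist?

A Beta with mean μ has variance μ(1−μ)/(α+β+1) < μ(1−μ).
Here μ(1−μ) = 0.22×0.78 = 0.1716, and 0.0573 < 0.1716.

Yes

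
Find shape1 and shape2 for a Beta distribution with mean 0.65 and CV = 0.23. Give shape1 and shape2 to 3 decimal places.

shape1 = 5.966, shape2 = 3.213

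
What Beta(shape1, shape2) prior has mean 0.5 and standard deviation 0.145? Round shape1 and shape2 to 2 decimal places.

shape1 = 5.45, shape2 = 5.45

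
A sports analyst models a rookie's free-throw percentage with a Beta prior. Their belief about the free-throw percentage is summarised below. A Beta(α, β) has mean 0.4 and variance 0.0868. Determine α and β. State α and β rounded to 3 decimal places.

Let s = α+β. The Beta variance is μ(1−μ)/(s+1).
So s+1 = μ(1−μ)/σ² = (0.4×0.6)/0.0868 = 0.24/0.0868 = 2.7650, giving s = 1.7650.
Then α = μs = 0.4×1.7650 = 0.706 and β = (1−μ)s = 0.6×1.7650 = 1.059.

α = 0.706, β = 1.059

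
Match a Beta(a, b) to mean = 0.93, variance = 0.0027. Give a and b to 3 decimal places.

a = 21.493, b = 1.618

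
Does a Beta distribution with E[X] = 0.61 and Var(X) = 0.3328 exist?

No

The Beta variance bound is σ² < μ(1−μ).
Here μ(1−μ) = 0.61×0.39 = 0.2379, and 0.3328 ≥ 0.2379.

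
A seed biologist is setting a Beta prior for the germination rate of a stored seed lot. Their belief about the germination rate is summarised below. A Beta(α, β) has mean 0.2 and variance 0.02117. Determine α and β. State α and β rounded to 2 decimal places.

Let s = α+β. The Beta variance is μ(1−μ)/(s+1).
So s+1 = μ(1−μ)/σ² = (0.2×0.8)/0.02117 = 0.16/0.02117 = 7.5579, giving s = 6.5579.
Then α = μs = 0.2×6.5579 = 1.31 and β = (1−μ)s = 0.8×6.5579 = 5.25.

α = 1.31, β = 5.25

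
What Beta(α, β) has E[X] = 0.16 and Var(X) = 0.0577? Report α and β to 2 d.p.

α = 0.21, β = 1.12

Write ν = α+β; then α = μν and Var = μ(1−μ)/(ν+1).
ν = μ(1−μ)/Var − 1 = 0.1344/0.0577 − 1 = 1.3293.
α = 0.16·1.3293 = 0.21, β = 0.84·1.3293 = 1.12.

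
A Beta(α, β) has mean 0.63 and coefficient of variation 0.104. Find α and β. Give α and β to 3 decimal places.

α = 33.579, β = 19.721

σ = CV·μ = 0.104×0.63 = 0.06552, so σ² = 0.004293.
s+1 = μ(1−μ)/σ² = 0.2331/0.004293 = 54.2993, so s = α+β = 53.2993.
α = μs = 33.579, β = (1−μ)s = 19.721.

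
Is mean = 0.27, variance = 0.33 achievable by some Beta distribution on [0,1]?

No

For any Beta, Var(X) < E[X]·(1−E[X]).
Here μ(1−μ) = 0.27×0.73 = 0.1971, and 0.33 ≥ 0.1971.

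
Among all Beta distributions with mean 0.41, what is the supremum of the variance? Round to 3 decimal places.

0.242

For fixed mean μ the Beta variance is μ(1−μ)/(α+β+1), increasing as α+β decreases.
Its least upper bound (not attained) is μ(1−μ) = 0.41·0.59 = 0.242.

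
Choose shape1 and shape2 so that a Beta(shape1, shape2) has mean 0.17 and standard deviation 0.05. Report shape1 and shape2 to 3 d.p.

Variance = 0.05² = 0.0025. The moment-matching identity shape1+shape2 = μ(1−μ)/Var − 1 gives
shape1+shape2 = 0.1411/0.0025 − 1 = 55.4400, so shape1 = μ·55.4400 = 9.425 and shape2 = (1−μ)·55.4400 = 46.015.

shape1 = 9.425, shape2 = 46.015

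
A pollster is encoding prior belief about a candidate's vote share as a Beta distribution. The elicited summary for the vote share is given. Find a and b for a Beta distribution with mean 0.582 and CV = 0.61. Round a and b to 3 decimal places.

a = 0.541, b = 0.389

Var = (CV·μ)² = (0.61×0.582)² = 0.126039.
a+b = μ(1−μ)/Var − 1 = 0.243276/0.126039 − 1 = 0.9302.
Thus a = 0.582·0.9302 = 0.541 and b = 0.418·0.9302 = 0.389.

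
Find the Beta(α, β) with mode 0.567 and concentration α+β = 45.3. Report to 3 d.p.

α = 25.551, β = 19.749

Since the density peak of Beta(α,β) is at (α−1)/(α+β−2),
α = 1 + 0.567(45.3−2) = 25.551 and β = 45.3 − 25.551 = 19.749.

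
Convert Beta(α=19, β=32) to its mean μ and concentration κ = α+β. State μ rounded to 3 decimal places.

μ = 0.373, κ = 51

κ = α+β = 19+32 = 51; μ = α/κ = 19/51 = 0.373.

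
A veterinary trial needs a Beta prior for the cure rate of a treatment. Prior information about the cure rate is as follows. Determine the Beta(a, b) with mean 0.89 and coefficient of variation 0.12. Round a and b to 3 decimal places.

a = 6.749, b = 0.834

Var = (CV·μ)² = (0.12×0.89)² = 0.011406.
a+b = μ(1−μ)/Var − 1 = 0.0979/0.011406 − 1 = 7.5830.
Thus a = 0.89·7.5830 = 6.749 and b = 0.11·7.5830 = 0.834.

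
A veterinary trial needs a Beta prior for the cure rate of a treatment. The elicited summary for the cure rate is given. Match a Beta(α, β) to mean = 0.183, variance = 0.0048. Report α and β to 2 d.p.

α = 5.52, β = 24.63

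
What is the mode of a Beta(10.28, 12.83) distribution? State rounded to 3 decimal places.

0.440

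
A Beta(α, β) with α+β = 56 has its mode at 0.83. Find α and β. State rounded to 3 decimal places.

α = 45.820, β = 10.180

For α,β>1 the mode is (α−1)/(α+β−2), so α = mode·(κ−2)+1 = 0.83×54+1 = 45.820.
And β = (1−mode)·(κ−2)+1 = 0.17×54+1 = 10.180.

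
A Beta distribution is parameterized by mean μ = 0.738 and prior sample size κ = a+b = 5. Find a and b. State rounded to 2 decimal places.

a = 3.69, b = 1.31

Split κ in proportion μ : (1−μ): a = 0.738·5 = 3.69, b = 5 − 3.69 = 1.31.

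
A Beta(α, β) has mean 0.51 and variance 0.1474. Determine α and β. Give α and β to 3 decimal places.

α = 0.355, β = 0.341

Let s = α+β. The Beta variance is μ(1−μ)/(s+1).
So s+1 = μ(1−μ)/σ² = (0.51×0.49)/0.1474 = 0.2499/0.1474 = 1.6954, giving s = 0.6954.
Then α = μs = 0.51×0.6954 = 0.355 and β = (1−μ)s = 0.49×0.6954 = 0.341.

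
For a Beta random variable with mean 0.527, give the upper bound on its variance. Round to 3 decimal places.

0.249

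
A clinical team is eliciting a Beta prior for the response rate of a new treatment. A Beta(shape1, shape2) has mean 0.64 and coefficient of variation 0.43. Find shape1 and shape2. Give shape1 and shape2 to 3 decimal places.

shape1 = 1.307, shape2 = 0.735

Var = (CV·μ)² = (0.43×0.64)² = 0.075735.
shape1+shape2 = μ(1−μ)/Var − 1 = 0.2304/0.075735 − 1 = 2.0422.
Thus shape1 = 0.64·2.0422 = 1.307 and shape2 = 0.36·2.0422 = 0.735.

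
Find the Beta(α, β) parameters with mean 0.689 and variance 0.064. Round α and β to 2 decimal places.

α = 1.62, β = 0.73

By moment matching, α+β = μ(1−μ)/σ² − 1 = (0.689·0.311)/0.064 − 1 = 3.3481 − 1 = 2.3481.
Since α/(α+β) = μ, α = 0.689·2.3481 = 1.62 and β = 0.311·2.3481 = 0.73.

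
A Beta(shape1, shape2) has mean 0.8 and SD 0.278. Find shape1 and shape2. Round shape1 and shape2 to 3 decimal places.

shape1 = 0.856, shape2 = 0.214

Variance = 0.278² = 0.077284. The moment-matching identity shape1+shape2 = μ(1−μ)/Var − 1 gives
shape1+shape2 = 0.16/0.077284 − 1 = 1.0703, so shape1 = μ·1.0703 = 0.856 and shape2 = (1−μ)·1.0703 = 0.214.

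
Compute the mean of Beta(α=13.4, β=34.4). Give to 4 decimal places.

0.2803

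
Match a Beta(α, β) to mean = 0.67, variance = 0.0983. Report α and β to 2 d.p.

Write ν = α+β; then α = μν and Var = μ(1−μ)/(ν+1).
ν = μ(1−μ)/Var − 1 = 0.2211/0.0983 − 1 = 1.2492.
α = 0.67·1.2492 = 0.84, β = 0.33·1.2492 = 0.41.

α = 0.84, β = 0.41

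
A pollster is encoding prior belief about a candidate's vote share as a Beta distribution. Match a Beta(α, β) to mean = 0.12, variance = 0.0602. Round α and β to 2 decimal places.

By moment matching, α+β = μ(1−μ)/σ² − 1 = (0.12·0.88)/0.0602 − 1 = 1.7542 − 1 = 0.7542.
Since α/(α+β) = μ, α = 0.12·0.7542 = 0.09 and β = 0.88·0.7542 = 0.66.

α = 0.09, β = 0.66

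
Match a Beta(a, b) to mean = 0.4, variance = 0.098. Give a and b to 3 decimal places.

By moment matching, a+b = μ(1−μ)/σ² − 1 = (0.4·0.6)/0.098 − 1 = 2.4490 − 1 = 1.4490.
Since a/(a+b) = μ, a = 0.4·1.4490 = 0.580 and b = 0.6·1.4490 = 0.869.

a = 0.580, b = 0.869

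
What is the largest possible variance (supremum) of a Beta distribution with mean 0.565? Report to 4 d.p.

0.2458

For fixed mean μ the Beta variance is μ(1−μ)/(α+β+1), increasing as α+β decreases.
Its least upper bound (not attained) is μ(1−μ) = 0.565·0.435 = 0.2458.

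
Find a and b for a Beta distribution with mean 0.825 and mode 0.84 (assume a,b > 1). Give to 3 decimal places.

a = 37.400, b = 7.933

Let s = a+b. Mean gives a = μs = 0.825s; mode gives (a−1)/(s−2) = 0.84.
Substituting: 0.825s − 1 = 0.84(s−2) = 0.84s − 1.68, so -0.015s = -0.68 and s = 45.3333.
Then a = 0.825×45.3333 = 37.400 and b = s−a = 7.933.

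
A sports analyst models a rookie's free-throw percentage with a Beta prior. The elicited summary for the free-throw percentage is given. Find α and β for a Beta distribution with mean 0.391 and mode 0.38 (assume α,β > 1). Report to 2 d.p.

Let s = α+β. Mean gives α = μs = 0.391s; mode gives (α−1)/(s−2) = 0.38.
Substituting: 0.391s − 1 = 0.38(s−2) = 0.38s − 0.76, so 0.011s = 0.24 and s = 21.8182.
Then α = 0.391×21.8182 = 8.53 and β = s−α = 13.29.

α = 8.53, β = 13.29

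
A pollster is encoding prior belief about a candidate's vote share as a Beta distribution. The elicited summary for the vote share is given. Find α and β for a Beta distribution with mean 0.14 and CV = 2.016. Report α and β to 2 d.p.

α = 0.07, β = 0.44

Var = (CV·μ)² = (2.016×0.14)² = 0.079659.
α+β = μ(1−μ)/Var − 1 = 0.1204/0.079659 − 1 = 0.5114.
Thus α = 0.14·0.5114 = 0.07 and β = 0.86·0.5114 = 0.44.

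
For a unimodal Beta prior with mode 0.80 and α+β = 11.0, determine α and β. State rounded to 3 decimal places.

α = 8.200, β = 2.800

Mode = (α−1)/(κ−2) with κ = α+β, so α−1 = 0.80·9.0 = 7.200.
α = 8.200; β = κ − α = 2.800.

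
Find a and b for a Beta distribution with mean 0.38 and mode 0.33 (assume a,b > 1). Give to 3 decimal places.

With s = a+b: μ = a/s and mode = (a−1)/(s−2). Eliminating a = μs,
μs − 1 = m(s−2) ⇒ s(μ−m) = 1−2m ⇒ s = 0.34/0.05 = 6.8000.
So a = μs = 2.584, b = (1−μ)s = 4.216.

a = 2.584, b = 4.216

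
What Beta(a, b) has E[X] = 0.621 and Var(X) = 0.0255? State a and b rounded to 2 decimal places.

a = 5.11, b = 3.12

Let s = a+b. The Beta variance is μ(1−μ)/(s+1).
So s+1 = μ(1−μ)/σ² = (0.621×0.379)/0.0255 = 0.235359/0.0255 = 9.2298, giving s = 8.2298.
Then a = μs = 0.621×8.2298 = 5.11 and b = (1−μ)s = 0.379×8.2298 = 3.12.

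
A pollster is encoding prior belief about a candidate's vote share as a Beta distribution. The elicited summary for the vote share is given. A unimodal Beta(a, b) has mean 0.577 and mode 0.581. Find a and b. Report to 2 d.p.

Let s = a+b. Mean gives a = μs = 0.577s; mode gives (a−1)/(s−2) = 0.581.
Substituting: 0.577s − 1 = 0.581(s−2) = 0.581s − 1.162, so -0.004s = -0.162 and s = 40.5000.
Then a = 0.577×40.5000 = 23.37 and b = s−a = 17.13.

a = 23.37, b = 17.13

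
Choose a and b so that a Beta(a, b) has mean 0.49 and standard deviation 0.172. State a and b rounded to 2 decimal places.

a = 3.65, b = 3.80

σ² = 0.172² = 0.029584.
With s = a+b, Var = μ(1−μ)/(s+1), so s+1 = (0.49×0.51)/0.029584 = 8.4471 and s = 7.4471.
a = μs = 3.65, b = (1−μ)s = 3.80.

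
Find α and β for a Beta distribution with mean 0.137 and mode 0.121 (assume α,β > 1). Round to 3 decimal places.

Let s = α+β. Mean gives α = μs = 0.137s; mode gives (α−1)/(s−2) = 0.121.
Substituting: 0.137s − 1 = 0.121(s−2) = 0.121s − 0.242, so 0.016s = 0.758 and s = 47.3750.
Then α = 0.137×47.3750 = 6.490 and β = s−α = 40.885.

α = 6.490, β = 40.885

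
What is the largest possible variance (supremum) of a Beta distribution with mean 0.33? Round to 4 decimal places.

0.2211

For fixed mean μ the Beta variance is μ(1−μ)/(α+β+1), increasing as α+β decreases.
Its least upper bound (not attained) is μ(1−μ) = 0.33·0.67 = 0.2211.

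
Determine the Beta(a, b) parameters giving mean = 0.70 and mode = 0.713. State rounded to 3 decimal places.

Let s = a+b. Mean gives a = μs = 0.70s; mode gives (a−1)/(s−2) = 0.713.
Substituting: 0.70s − 1 = 0.713(s−2) = 0.713s − 1.426, so -0.013s = -0.426 and s = 32.7692.
Then a = 0.70×32.7692 = 22.938 and b = s−a = 9.831.

a = 22.938, b = 9.831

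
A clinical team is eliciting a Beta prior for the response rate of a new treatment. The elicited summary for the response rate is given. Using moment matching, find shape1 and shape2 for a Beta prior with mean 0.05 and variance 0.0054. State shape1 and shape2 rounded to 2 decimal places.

Write ν = shape1+shape2; then shape1 = μν and Var = μ(1−μ)/(ν+1).
ν = μ(1−μ)/Var − 1 = 0.0475/0.0054 − 1 = 7.7963.
shape1 = 0.05·7.7963 = 0.39, shape2 = 0.95·7.7963 = 7.41.

shape1 = 0.39, shape2 = 7.41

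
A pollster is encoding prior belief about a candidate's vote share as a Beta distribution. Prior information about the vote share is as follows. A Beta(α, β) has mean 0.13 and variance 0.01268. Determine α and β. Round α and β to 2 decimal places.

α = 1.03, β = 6.89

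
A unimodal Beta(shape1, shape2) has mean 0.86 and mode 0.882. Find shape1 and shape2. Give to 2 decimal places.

shape1 = 29.87, shape2 = 4.86

With s = shape1+shape2: μ = shape1/s and mode = (shape1−1)/(s−2). Eliminating shape1 = μs,
μs − 1 = m(s−2) ⇒ s(μ−m) = 1−2m ⇒ s = -0.764/-0.022 = 34.7273.
So shape1 = μs = 29.87, shape2 = (1−μ)s = 4.86.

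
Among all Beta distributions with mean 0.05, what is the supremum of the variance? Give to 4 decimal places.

Var = μ(1−μ)/(α+β+1), which approaches μ(1−μ) as α+β → 0.
So the supremum is μ(1−μ) = 0.05×0.95 = 0.0475.

0.0475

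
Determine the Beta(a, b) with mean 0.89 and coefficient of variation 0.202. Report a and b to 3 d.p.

σ = CV·μ = 0.202×0.89 = 0.17978, so σ² = 0.032321.
s+1 = μ(1−μ)/σ² = 0.0979/0.032321 = 3.0290, so s = a+b = 2.0290.
a = μs = 1.806, b = (1−μ)s = 0.223.

a = 1.806, b = 0.223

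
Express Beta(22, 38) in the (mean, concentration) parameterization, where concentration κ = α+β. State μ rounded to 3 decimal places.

μ = 0.367, κ = 60

κ = α+β = 22+38 = 60; μ = α/κ = 22/60 = 0.367.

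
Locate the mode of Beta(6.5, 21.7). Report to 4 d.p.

The density x^(α−1)(1−x)^(β−1) is maximised at (α−1)/(α+β−2) = 5.5/26.2 = 0.2099.

0.2099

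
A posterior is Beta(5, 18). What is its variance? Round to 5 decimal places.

0.00709

α+β = 23 and αβ = 90, so Var = αβ/[(α+β)²(α+β+1)] = 90/12696 = 0.00709.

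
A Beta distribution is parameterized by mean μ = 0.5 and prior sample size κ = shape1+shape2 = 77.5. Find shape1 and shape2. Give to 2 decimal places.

Split κ in proportion μ : (1−μ): shape1 = 0.5·77.5 = 38.75, shape2 = 77.5 − 38.75 = 38.75.

shape1 = 38.75, shape2 = 38.75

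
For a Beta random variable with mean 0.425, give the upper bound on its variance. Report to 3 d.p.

For fixed mean μ the Beta variance is μ(1−μ)/(α+β+1), increasing as α+β decreases.
Its least upper bound (not attained) is μ(1−μ) = 0.425·0.575 = 0.244.

0.244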